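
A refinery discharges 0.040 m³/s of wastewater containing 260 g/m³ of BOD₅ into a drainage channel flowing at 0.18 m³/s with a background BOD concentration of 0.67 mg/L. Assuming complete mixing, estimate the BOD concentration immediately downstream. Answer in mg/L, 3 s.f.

47.8 mg/L

Flow-weighted mixing gives C = (0.04·260 + 0.18·0.67) / (0.04 + 0.18) = 10.52/0.22 = 47.82 mg/L.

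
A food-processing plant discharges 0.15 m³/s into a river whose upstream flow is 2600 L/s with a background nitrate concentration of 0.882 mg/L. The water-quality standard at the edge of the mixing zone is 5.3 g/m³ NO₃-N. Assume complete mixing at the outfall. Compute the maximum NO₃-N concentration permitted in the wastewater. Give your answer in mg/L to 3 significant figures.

2600 L/s = 2.6 m³/s.
Mass balance: 5.3·2.75 = 0.15·Cₑ + 2.6·0.882.
Cₑ = (14.57 − 2.293) / 0.15 = 81.88 mg/L.

81.9 mg/L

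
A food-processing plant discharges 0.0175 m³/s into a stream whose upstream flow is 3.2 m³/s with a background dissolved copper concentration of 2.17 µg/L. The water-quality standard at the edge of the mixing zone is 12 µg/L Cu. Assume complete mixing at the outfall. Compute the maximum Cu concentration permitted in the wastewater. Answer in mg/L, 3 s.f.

1.81 mg/L

2.17 µg/L = 0.00217 mg/L.
12 µg/L = 0.012 mg/L.
Mass balance: 0.012·3.218 = 0.0175·Cₑ + 3.2·0.00217.
Cₑ = (0.03861 − 0.006944) / 0.0175 = 1.809 mg/L.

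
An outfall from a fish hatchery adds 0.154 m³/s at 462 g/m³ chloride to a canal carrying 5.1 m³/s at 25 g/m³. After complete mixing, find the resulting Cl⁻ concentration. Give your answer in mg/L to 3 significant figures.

Conservation of mass across the mixing zone: C = (0.154·462 + 5.1·25) / (0.154 + 5.1) = 198.6/5.254 = 37.81 mg/L.

37.8 mg/L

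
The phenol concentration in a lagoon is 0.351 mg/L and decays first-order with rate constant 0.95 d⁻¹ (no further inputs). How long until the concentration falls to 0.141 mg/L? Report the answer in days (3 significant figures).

0.960 d

t = ln(C₀/C)/k = ln(0.351/0.141)/0.95 = 0.912/0.95 = 0.96 d.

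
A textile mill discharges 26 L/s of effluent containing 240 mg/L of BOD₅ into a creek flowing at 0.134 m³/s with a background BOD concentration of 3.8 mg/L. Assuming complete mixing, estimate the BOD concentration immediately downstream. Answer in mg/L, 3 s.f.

42.2 mg/L

26 L/s = 0.026 m³/s.
Flow-weighted mixing gives C = (0.026·240 + 0.134·3.8) / (0.026 + 0.134) = 6.749/0.16 = 42.18 mg/L.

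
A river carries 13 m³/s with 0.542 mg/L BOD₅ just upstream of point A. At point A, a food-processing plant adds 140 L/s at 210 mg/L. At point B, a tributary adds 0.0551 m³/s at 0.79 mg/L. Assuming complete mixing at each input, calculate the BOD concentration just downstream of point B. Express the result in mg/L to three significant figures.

140 L/s = 0.14 m³/s.
After input A: C = (13·0.542 + 0.14·210) / 13.14 = 2.774 mg/L.
After input B: C = (13.14·2.774 + 0.0551·0.79) / 13.2 = 2.765 mg/L.

2.77 mg/L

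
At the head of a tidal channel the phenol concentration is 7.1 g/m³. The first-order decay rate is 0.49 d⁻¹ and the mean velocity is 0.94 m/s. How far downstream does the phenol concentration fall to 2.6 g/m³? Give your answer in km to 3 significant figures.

From C = C₀·e^(−kt), t = ln(C₀/C)/k = ln(7.1/2.6)/0.49 = 1.005/0.49 = 2.05 d.
Distance = v·t = 0.94 m/s × 1.771e+05 s = 1.665e+05 m = 166.5 km.

167 km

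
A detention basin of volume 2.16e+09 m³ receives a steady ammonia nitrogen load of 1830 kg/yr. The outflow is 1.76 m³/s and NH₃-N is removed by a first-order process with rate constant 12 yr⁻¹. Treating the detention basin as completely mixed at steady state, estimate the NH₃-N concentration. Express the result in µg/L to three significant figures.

Outflow Q = 1.76 m³/s × 3.156e+07 s/yr = 5.554e+07 m³/yr.
Steady-state CSTR mass balance: W = Q·C + k·V·C, so C = W/(Q + kV).
Q + kV = 5.554e+07 + 12·2.16e+09 = 2.598e+10 m³/yr.
C = 1830/2.598e+10 = 7.045e-08 kg/m³ = 7.045e-05 mg/L = 0.07045 µg/L.

0.0705 µg/L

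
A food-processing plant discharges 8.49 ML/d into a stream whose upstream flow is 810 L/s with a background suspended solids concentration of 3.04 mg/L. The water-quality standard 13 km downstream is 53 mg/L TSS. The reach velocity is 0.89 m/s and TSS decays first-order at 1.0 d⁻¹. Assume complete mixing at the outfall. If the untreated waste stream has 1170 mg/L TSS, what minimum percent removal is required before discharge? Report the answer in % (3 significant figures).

52.6 %

8.49 ML/d = 0.09826 m³/s.
810 L/s = 0.81 m³/s.
Travel time to the compliance point: t = 1.3e+04/0.89 = 1.461e+04 s = 0.1691 d; decay factor exp(−1.0·0.1691) = 0.8445.
So the concentration just after mixing may be at most 53/0.8445 = 62.76 mg/L.
Mass balance: 62.76·0.9083 = 0.09826·Cₑ + 0.81·3.04.
Cₑ = (57 − 2.462) / 0.09826 = 555.1 mg/L.
Required removal = 1 − 555.1/1170 = 52.56 %.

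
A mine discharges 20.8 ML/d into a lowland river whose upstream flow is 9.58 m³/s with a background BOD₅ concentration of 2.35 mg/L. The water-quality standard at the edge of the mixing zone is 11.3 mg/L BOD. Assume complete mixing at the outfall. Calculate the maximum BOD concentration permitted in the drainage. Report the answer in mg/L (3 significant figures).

367 mg/L

20.8 ML/d = 0.2407 m³/s.
Mass balance: 11.3·9.821 = 0.2407·Cₑ + 9.58·2.35.
Cₑ = (111 − 22.51) / 0.2407 = 367.5 mg/L.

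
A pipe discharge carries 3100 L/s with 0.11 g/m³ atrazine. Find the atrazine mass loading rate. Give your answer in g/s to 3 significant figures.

0.341 g/s

3100 L/s = 3.1 m³/s.
Mass flux = Q·C = 3.1 m³/s × 0.11 g/m³ = 0.341 g/s.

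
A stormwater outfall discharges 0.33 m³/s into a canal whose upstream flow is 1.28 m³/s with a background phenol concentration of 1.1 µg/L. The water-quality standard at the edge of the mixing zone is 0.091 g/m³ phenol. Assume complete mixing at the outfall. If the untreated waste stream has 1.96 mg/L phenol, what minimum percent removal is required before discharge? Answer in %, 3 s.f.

77.6 %

1.1 µg/L = 0.0011 mg/L.
Mass balance: 0.091·1.61 = 0.33·Cₑ + 1.28·0.0011.
Cₑ = (0.1465 − 0.001408) / 0.33 = 0.4397 mg/L.
Required removal = 1 − 0.4397/1.96 = 77.57 %.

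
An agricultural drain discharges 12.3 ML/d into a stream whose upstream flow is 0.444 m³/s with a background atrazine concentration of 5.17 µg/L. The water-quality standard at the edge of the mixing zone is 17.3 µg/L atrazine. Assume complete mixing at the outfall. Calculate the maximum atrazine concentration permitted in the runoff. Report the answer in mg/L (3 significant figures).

0.0551 mg/L

12.3 ML/d = 0.1424 m³/s.
5.17 µg/L = 0.00517 mg/L.
17.3 µg/L = 0.0173 mg/L.
Mass balance: 0.0173·0.5864 = 0.1424·Cₑ + 0.444·0.00517.
Cₑ = (0.01014 − 0.002295) / 0.1424 = 0.05513 mg/L.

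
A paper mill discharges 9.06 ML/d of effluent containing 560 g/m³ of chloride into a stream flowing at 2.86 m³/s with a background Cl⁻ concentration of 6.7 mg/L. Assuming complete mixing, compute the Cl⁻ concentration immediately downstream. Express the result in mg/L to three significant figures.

26.3 mg/L

9.06 ML/d = 0.1049 m³/s.
By mass balance at complete mixing, C = (0.1049·560 + 2.86·6.7) / (0.1049 + 2.86) = 77.88/2.965 = 26.27 mg/L.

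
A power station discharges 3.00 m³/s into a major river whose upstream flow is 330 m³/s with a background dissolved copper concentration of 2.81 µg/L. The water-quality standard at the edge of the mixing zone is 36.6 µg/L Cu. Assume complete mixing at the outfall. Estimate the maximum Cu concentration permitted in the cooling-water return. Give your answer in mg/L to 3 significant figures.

2.81 µg/L = 0.00281 mg/L.
36.6 µg/L = 0.0366 mg/L.
Mass balance: 0.0366·333 = 3·Cₑ + 330·0.00281.
Cₑ = (12.19 − 0.9273) / 3 = 3.754 mg/L.

3.75 mg/L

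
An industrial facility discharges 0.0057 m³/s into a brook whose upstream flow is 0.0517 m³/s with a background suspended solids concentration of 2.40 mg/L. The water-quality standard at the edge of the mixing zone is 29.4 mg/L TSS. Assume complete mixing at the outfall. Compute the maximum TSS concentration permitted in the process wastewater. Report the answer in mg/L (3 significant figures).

274 mg/L

Mass balance: 29.4·0.0574 = 0.0057·Cₑ + 0.0517·2.4.
Cₑ = (1.688 − 0.1241) / 0.0057 = 274.3 mg/L.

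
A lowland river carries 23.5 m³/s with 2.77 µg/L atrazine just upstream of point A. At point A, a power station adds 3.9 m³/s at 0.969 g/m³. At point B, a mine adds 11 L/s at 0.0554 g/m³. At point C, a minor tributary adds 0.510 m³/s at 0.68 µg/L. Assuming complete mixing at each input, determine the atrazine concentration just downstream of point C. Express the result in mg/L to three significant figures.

0.138 mg/L

2.77 µg/L = 0.00277 mg/L.
After input A: C = (23.5·0.00277 + 3.9·0.969) / 27.4 = 0.1403 mg/L.
11 L/s = 0.011 m³/s.
After input B: C = (27.4·0.1403 + 0.011·0.0554) / 27.41 = 0.1403 mg/L.
0.68 µg/L = 0.00068 mg/L.
After input C: C = (27.41·0.1403 + 0.51·0.00068) / 27.92 = 0.1377 mg/L.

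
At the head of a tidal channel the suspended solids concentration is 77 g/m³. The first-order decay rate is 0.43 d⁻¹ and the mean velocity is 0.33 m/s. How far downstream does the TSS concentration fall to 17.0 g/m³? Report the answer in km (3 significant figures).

100 km

From C = C₀·e^(−kt), t = ln(C₀/C)/k = ln(77/17.0)/0.43 = 1.511/0.43 = 3.513 d.
Distance = v·t = 0.33 m/s × 3.035e+05 s = 1.002e+05 m = 100.2 km.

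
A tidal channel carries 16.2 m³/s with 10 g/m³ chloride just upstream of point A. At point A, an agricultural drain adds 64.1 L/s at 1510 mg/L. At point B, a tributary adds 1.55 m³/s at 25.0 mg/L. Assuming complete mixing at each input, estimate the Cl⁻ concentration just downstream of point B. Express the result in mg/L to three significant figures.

64.1 L/s = 0.0641 m³/s.
After input A: C = (16.2·10 + 0.0641·1510) / 16.26 = 15.91 mg/L.
After input B: C = (16.26·15.91 + 1.55·25) / 17.81 = 16.7 mg/L.

16.7 mg/L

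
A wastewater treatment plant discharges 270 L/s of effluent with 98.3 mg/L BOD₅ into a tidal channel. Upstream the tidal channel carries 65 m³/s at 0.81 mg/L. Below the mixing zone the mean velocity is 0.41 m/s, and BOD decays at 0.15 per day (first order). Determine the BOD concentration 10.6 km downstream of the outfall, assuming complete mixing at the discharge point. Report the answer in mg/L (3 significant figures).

270 L/s = 0.27 m³/s.
After complete mixing, C₀ = (0.27·98.3 + 65·0.81) / 65.27 = 1.213 mg/L.
Travel time t = 1.06e+04 m / 0.41 m/s = 2.585e+04 s = 0.2992 d.
C = 1.213·exp(−0.15·0.2992) = 1.213·0.9561 = 1.16 mg/L.

1.16 mg/L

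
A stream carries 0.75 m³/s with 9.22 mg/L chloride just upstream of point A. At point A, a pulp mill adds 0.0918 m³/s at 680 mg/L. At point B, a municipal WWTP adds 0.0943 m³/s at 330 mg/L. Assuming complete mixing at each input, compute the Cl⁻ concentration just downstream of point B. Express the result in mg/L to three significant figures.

After input A: C = (0.75·9.22 + 0.0918·680) / 0.8418 = 82.37 mg/L.
After input B: C = (0.8418·82.37 + 0.0943·330) / 0.9361 = 107.3 mg/L.

107 mg/L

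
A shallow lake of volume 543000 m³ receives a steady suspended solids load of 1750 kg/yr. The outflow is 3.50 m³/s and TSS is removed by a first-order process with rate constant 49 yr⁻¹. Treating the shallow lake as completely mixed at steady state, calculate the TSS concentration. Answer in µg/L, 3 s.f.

Outflow Q = 3.50 m³/s × 3.156e+07 s/yr = 1.105e+08 m³/yr.
Steady-state CSTR mass balance: W = Q·C + k·V·C, so C = W/(Q + kV).
Q + kV = 1.105e+08 + 49·543000 = 1.371e+08 m³/yr.
C = 1750/1.371e+08 = 1.277e-05 kg/m³ = 0.01277 mg/L = 12.77 µg/L.

12.8 µg/L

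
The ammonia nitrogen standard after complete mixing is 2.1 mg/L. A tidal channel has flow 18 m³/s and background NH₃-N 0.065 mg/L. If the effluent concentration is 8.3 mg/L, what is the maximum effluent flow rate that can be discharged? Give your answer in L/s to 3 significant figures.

5910 L/s

Mass balance at complete mixing: C_std·(Q_w + Q_r) = Q_w·C_e + Q_r·C_b.
Rearranging, Q_w = Q_r·(C_std − C_b)/(C_e − C_std) = 18·(2.1 − 0.065) / (8.3 − 2.1) = 5.908 m³/s.
= 5908 L/s.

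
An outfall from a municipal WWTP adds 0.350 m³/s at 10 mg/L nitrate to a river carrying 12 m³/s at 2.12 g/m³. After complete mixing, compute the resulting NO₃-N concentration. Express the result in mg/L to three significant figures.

2.34 mg/L

By mass balance at complete mixing, C = (0.35·10 + 12·2.12) / (0.35 + 12) = 28.94/12.35 = 2.343 mg/L.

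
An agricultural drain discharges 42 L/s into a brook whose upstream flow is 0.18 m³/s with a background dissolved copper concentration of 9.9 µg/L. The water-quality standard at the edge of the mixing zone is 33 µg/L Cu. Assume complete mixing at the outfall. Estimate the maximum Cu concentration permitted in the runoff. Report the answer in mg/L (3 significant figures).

0.132 mg/L

42 L/s = 0.042 m³/s.
9.9 µg/L = 0.0099 mg/L.
33 µg/L = 0.033 mg/L.
Mass balance: 0.033·0.222 = 0.042·Cₑ + 0.18·0.0099.
Cₑ = (0.007326 − 0.001782) / 0.042 = 0.132 mg/L.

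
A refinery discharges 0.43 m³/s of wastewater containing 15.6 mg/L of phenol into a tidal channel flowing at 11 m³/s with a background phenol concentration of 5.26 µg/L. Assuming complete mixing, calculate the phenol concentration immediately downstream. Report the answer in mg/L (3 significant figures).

0.592 mg/L

5.26 µg/L = 0.00526 mg/L.
Conservation of mass across the mixing zone: C = (0.43·15.6 + 11·0.00526) / (0.43 + 11) = 6.766/11.43 = 0.5919 mg/L.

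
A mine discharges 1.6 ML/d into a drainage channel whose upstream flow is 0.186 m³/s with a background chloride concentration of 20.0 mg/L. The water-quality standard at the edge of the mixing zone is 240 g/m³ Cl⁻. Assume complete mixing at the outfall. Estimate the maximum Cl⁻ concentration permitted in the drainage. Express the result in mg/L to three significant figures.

1.6 ML/d = 0.01852 m³/s.
Mass balance: 240·0.2045 = 0.01852·Cₑ + 0.186·20.
Cₑ = (49.08 − 3.72) / 0.01852 = 2450 mg/L.

2450 mg/L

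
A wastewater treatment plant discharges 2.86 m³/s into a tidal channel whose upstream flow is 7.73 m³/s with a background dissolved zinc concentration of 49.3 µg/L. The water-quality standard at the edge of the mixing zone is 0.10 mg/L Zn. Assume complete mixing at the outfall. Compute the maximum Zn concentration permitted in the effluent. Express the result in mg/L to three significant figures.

49.3 µg/L = 0.0493 mg/L.
Mass balance: 0.1·10.59 = 2.86·Cₑ + 7.73·0.0493.
Cₑ = (1.059 − 0.3811) / 2.86 = 0.237 mg/L.

0.237 mg/L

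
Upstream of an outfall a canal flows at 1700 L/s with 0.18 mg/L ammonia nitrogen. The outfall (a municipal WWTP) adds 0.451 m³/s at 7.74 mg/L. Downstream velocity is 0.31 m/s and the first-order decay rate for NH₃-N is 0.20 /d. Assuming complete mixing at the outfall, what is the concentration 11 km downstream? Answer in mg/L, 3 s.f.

1.63 mg/L

1700 L/s = 1.7 m³/s.
After complete mixing, C₀ = (0.451·7.74 + 1.7·0.18) / 2.151 = 1.765 mg/L.
Travel time t = 1.1e+04 m / 0.31 m/s = 3.548e+04 s = 0.4107 d.
C = 1.765·exp(−0.20·0.4107) = 1.765·0.9211 = 1.626 mg/L.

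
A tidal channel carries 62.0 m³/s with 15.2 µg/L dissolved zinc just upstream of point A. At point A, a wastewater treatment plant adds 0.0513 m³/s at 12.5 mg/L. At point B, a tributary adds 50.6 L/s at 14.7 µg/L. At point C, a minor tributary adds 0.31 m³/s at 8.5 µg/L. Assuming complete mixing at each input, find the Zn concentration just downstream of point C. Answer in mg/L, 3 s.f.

0.0254 mg/L

15.2 µg/L = 0.0152 mg/L.
After input A: C = (62·0.0152 + 0.0513·12.5) / 62.05 = 0.02552 mg/L.
50.6 L/s = 0.0506 m³/s.
14.7 µg/L = 0.0147 mg/L.
After input B: C = (62.05·0.02552 + 0.0506·0.0147) / 62.1 = 0.02551 mg/L.
8.5 µg/L = 0.0085 mg/L.
After input C: C = (62.1·0.02551 + 0.31·0.0085) / 62.41 = 0.02543 mg/L.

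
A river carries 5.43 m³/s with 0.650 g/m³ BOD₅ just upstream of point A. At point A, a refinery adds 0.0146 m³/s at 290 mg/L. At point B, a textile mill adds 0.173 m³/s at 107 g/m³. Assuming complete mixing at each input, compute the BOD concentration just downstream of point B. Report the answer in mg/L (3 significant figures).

After input A: C = (5.43·0.65 + 0.0146·290) / 5.445 = 1.426 mg/L.
After input B: C = (5.445·1.426 + 0.173·107) / 5.618 = 4.677 mg/L.

4.68 mg/L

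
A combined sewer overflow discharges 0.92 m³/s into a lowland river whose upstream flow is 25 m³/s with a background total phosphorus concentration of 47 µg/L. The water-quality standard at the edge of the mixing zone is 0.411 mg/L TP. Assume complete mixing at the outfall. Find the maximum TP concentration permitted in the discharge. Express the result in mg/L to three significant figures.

47 µg/L = 0.047 mg/L.
Mass balance: 0.411·25.92 = 0.92·Cₑ + 25·0.047.
Cₑ = (10.65 − 1.175) / 0.92 = 10.3 mg/L.

10.3 mg/L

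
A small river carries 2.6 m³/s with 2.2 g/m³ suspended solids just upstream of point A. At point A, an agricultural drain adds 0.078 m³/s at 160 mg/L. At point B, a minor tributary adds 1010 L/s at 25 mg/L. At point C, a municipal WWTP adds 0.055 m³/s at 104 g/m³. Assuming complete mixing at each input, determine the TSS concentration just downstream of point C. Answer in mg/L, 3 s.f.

13.1 mg/L

After input A: C = (2.6·2.2 + 0.078·160) / 2.678 = 6.796 mg/L.
1010 L/s = 1.01 m³/s.
After input B: C = (2.678·6.796 + 1.01·25) / 3.688 = 11.78 mg/L.
After input C: C = (3.688·11.78 + 0.055·104) / 3.743 = 13.14 mg/L.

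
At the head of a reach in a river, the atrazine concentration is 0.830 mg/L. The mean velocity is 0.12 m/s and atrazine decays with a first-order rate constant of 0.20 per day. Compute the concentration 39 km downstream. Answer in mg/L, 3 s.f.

0.391 mg/L

Travel time t = 39 km / 0.12 m/s = 3.9e+04/0.12 = 3.25e+05 s = 3.762 d.
First-order decay: C = 0.830·exp(−0.20·3.762) = 0.830·0.4713 = 0.3912 mg/L.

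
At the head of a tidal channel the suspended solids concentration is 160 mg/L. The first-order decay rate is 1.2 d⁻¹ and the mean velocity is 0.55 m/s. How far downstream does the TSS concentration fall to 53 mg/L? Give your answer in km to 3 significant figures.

From C = C₀·e^(−kt), t = ln(C₀/C)/k = ln(160/53)/1.2 = 1.105/1.2 = 0.9207 d.
Distance = v·t = 0.55 m/s × 7.955e+04 s = 4.375e+04 m = 43.75 km.

43.8 km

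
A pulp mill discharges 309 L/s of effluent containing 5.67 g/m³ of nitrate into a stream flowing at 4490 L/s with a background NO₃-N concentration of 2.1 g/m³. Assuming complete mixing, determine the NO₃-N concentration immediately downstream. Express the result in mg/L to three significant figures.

309 L/s = 0.309 m³/s.
4490 L/s = 4.49 m³/s.
Flow-weighted mixing gives C = (0.309·5.67 + 4.49·2.1) / (0.309 + 4.49) = 11.18/4.799 = 2.33 mg/L.

2.33 mg/L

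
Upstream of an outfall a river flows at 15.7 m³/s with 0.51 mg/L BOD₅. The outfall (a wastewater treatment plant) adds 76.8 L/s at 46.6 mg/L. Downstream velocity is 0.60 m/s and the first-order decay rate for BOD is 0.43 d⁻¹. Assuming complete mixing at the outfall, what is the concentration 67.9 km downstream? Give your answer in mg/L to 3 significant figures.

0.418 mg/L

76.8 L/s = 0.0768 m³/s.
After complete mixing, C₀ = (0.0768·46.6 + 15.7·0.51) / 15.78 = 0.7344 mg/L.
Travel time t = 6.79e+04 m / 0.60 m/s = 1.132e+05 s = 1.31 d.
C = 0.7344·exp(−0.43·1.31) = 0.7344·0.5694 = 0.4181 mg/L.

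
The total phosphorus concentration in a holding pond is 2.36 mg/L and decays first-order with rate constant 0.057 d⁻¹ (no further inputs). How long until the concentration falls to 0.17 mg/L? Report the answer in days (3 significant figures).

46.2 d

t = ln(C₀/C)/k = ln(2.36/0.17)/0.057 = 2.631/0.057 = 46.15 d.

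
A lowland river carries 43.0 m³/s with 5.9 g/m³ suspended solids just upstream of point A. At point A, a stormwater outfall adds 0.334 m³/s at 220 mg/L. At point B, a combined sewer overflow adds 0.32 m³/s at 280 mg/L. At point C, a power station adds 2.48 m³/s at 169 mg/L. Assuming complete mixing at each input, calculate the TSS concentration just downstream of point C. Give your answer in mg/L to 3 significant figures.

After input A: C = (43·5.9 + 0.334·220) / 43.33 = 7.55 mg/L.
After input B: C = (43.33·7.55 + 0.32·280) / 43.65 = 9.547 mg/L.
After input C: C = (43.65·9.547 + 2.48·169) / 46.13 = 18.12 mg/L.

18.1 mg/L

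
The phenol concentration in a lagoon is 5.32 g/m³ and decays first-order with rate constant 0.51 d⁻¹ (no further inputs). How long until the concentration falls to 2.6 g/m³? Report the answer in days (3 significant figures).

t = ln(C₀/C)/k = ln(5.32/2.6)/0.51 = 0.716/0.51 = 1.404 d.

1.40 d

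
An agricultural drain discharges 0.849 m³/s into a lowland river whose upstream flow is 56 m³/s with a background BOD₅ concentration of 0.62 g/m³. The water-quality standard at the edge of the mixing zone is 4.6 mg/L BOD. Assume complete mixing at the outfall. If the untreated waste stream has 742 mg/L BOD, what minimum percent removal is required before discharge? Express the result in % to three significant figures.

Mass balance: 4.6·56.85 = 0.849·Cₑ + 56·0.62.
Cₑ = (261.5 − 34.72) / 0.849 = 267.1 mg/L.
Required removal = 1 − 267.1/742 = 64 %.

64.0 %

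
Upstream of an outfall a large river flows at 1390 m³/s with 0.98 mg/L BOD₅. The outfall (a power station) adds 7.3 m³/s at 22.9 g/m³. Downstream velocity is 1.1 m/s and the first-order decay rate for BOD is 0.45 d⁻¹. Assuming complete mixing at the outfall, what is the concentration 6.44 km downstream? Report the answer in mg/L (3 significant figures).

After complete mixing, C₀ = (7.3·22.9 + 1390·0.98) / 1397 = 1.095 mg/L.
Travel time t = 6440 m / 1.1 m/s = 5855 s = 0.06776 d.
C = 1.095·exp(−0.45·0.06776) = 1.095·0.97 = 1.062 mg/L.

1.06 mg/L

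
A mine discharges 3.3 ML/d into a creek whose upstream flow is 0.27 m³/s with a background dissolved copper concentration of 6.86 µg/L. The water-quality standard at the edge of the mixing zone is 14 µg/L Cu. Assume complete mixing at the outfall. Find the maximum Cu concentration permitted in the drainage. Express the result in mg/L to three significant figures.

0.0645 mg/L

3.3 ML/d = 0.03819 m³/s.
6.86 µg/L = 0.00686 mg/L.
14 µg/L = 0.014 mg/L.
Mass balance: 0.014·0.3082 = 0.03819·Cₑ + 0.27·0.00686.
Cₑ = (0.004315 − 0.001852) / 0.03819 = 0.06447 mg/L.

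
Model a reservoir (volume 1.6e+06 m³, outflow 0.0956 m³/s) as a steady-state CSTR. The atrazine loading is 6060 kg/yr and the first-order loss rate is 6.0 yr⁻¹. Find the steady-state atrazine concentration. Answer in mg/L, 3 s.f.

Outflow Q = 0.0956 m³/s × 3.156e+07 s/yr = 3.017e+06 m³/yr.
Steady-state CSTR mass balance: W = Q·C + k·V·C, so C = W/(Q + kV).
Q + kV = 3.017e+06 + 6.0·1.6e+06 = 1.262e+07 m³/yr.
C = 6060/1.262e+07 = 0.0004803 kg/m³ = 0.4803 mg/L.

0.480 mg/L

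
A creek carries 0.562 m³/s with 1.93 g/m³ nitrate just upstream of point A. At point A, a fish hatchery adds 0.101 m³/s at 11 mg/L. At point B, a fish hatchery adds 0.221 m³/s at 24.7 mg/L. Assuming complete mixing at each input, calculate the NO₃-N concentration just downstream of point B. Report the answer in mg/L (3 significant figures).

8.66 mg/L

After input A: C = (0.562·1.93 + 0.101·11) / 0.663 = 3.312 mg/L.
After input B: C = (0.663·3.312 + 0.221·24.7) / 0.884 = 8.659 mg/L.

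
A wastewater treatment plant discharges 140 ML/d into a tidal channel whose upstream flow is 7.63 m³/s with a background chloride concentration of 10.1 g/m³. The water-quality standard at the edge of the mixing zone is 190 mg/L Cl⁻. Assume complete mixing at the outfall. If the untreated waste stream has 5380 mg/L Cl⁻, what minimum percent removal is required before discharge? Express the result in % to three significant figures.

140 ML/d = 1.62 m³/s.
Mass balance: 190·9.25 = 1.62·Cₑ + 7.63·10.1.
Cₑ = (1758 − 77.06) / 1.62 = 1037 mg/L.
Required removal = 1 − 1037/5380 = 80.72 %.

80.7 %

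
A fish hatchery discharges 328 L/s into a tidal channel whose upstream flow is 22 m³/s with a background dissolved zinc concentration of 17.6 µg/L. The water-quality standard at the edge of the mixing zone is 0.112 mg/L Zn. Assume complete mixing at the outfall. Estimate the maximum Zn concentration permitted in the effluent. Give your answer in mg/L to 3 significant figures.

328 L/s = 0.328 m³/s.
17.6 µg/L = 0.0176 mg/L.
Mass balance: 0.112·22.33 = 0.328·Cₑ + 22·0.0176.
Cₑ = (2.501 − 0.3872) / 0.328 = 6.444 mg/L.

6.44 mg/L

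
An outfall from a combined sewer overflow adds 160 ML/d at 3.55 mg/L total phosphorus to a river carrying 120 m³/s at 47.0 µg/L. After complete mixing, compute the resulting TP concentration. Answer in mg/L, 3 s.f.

160 ML/d = 1.852 m³/s.
47.0 µg/L = 0.047 mg/L.
Flow-weighted mixing gives C = (1.852·3.55 + 120·0.047) / (1.852 + 120) = 12.21/121.9 = 0.1002 mg/L.

0.100 mg/L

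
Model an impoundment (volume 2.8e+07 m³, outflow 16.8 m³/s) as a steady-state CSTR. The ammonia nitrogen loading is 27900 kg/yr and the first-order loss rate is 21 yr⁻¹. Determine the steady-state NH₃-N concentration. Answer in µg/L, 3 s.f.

Outflow Q = 16.8 m³/s × 3.156e+07 s/yr = 5.302e+08 m³/yr.
Steady-state CSTR mass balance: W = Q·C + k·V·C, so C = W/(Q + kV).
Q + kV = 5.302e+08 + 21·2.8e+07 = 1.118e+09 m³/yr.
C = 27900/1.118e+09 = 2.495e-05 kg/m³ = 0.02495 mg/L = 24.95 µg/L.

25.0 µg/L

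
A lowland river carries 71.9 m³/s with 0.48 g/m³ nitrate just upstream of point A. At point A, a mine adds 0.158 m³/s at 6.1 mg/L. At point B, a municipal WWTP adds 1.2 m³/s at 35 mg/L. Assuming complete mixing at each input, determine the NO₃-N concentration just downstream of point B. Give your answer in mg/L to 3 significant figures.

1.06 mg/L

After input A: C = (71.9·0.48 + 0.158·6.1) / 72.06 = 0.4923 mg/L.
After input B: C = (72.06·0.4923 + 1.2·35) / 73.26 = 1.058 mg/L.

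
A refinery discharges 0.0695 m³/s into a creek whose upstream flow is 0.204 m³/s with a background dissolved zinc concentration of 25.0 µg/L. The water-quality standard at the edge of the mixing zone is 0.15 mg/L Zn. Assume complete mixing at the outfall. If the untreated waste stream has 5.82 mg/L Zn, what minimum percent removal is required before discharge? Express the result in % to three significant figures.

25.0 µg/L = 0.025 mg/L.
Mass balance: 0.15·0.2735 = 0.0695·Cₑ + 0.204·0.025.
Cₑ = (0.04102 − 0.0051) / 0.0695 = 0.5169 mg/L.
Required removal = 1 − 0.5169/5.82 = 91.12 %.

91.1 %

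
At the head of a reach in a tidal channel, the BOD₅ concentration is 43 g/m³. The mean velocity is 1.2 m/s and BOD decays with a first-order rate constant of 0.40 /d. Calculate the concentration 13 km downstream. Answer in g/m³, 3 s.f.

Travel time t = 13 km / 1.2 m/s = 1.3e+04/1.2 = 1.083e+04 s = 0.1254 d.
First-order decay: C = 43·exp(−0.40·0.1254) = 43·0.9511 = 40.9 g/m³.

40.9 g/m³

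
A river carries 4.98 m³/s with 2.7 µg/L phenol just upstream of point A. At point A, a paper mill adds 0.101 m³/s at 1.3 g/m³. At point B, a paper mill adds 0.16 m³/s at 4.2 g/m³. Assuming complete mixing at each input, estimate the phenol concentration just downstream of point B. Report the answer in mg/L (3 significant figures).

2.7 µg/L = 0.0027 mg/L.
After input A: C = (4.98·0.0027 + 0.101·1.3) / 5.081 = 0.02849 mg/L.
After input B: C = (5.081·0.02849 + 0.16·4.2) / 5.241 = 0.1558 mg/L.

0.156 mg/L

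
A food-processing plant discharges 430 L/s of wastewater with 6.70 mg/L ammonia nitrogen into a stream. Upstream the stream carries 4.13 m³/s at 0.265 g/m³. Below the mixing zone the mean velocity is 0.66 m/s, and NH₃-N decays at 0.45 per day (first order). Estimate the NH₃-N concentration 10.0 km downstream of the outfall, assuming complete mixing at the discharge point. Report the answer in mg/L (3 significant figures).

0.806 mg/L

430 L/s = 0.43 m³/s.
After complete mixing, C₀ = (0.43·6.7 + 4.13·0.265) / 4.56 = 0.8718 mg/L.
Travel time t = 1e+04 m / 0.66 m/s = 1.515e+04 s = 0.1754 d.
C = 0.8718·exp(−0.45·0.1754) = 0.8718·0.9241 = 0.8057 mg/L.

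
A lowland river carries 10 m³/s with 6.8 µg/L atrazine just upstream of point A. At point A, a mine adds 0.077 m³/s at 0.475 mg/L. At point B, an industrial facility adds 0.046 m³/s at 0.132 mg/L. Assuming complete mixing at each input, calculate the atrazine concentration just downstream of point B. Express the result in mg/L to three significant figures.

6.8 µg/L = 0.0068 mg/L.
After input A: C = (10·0.0068 + 0.077·0.475) / 10.08 = 0.01038 mg/L.
After input B: C = (10.08·0.01038 + 0.046·0.132) / 10.12 = 0.01093 mg/L.

0.0109 mg/L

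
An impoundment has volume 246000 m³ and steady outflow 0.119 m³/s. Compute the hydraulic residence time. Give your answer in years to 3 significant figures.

Q = 0.119 m³/s × 3.156e+07 s/yr = 3.755e+06 m³/yr.
Hydraulic residence time τ = V/Q = 246000/3.755e+06 = 0.06551 yr.

0.0655 yr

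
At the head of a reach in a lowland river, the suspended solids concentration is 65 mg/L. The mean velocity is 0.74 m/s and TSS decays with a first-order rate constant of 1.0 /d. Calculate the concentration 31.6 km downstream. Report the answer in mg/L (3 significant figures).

39.7 mg/L

Travel time t = 31.6 km / 0.74 m/s = 3.16e+04/0.74 = 4.27e+04 s = 0.4942 d.
First-order decay: C = 65·exp(−1.0·0.4942) = 65·0.61 = 39.65 mg/L.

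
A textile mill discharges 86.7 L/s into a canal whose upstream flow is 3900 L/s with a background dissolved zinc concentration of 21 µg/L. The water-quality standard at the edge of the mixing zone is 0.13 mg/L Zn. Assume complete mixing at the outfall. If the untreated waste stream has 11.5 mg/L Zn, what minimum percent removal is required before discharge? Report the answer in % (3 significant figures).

56.2 %

86.7 L/s = 0.0867 m³/s.
3900 L/s = 3.9 m³/s.
21 µg/L = 0.021 mg/L.
Mass balance: 0.13·3.987 = 0.0867·Cₑ + 3.9·0.021.
Cₑ = (0.5183 − 0.0819) / 0.0867 = 5.033 mg/L.
Required removal = 1 − 5.033/11.5 = 56.23 %.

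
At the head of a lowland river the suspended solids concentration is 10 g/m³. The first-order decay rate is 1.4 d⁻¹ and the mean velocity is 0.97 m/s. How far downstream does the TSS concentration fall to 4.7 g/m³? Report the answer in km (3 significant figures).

45.2 km

From C = C₀·e^(−kt), t = ln(C₀/C)/k = ln(10/4.7)/1.4 = 0.755/1.4 = 0.5393 d.
Distance = v·t = 0.97 m/s × 4.66e+04 s = 4.52e+04 m = 45.2 km.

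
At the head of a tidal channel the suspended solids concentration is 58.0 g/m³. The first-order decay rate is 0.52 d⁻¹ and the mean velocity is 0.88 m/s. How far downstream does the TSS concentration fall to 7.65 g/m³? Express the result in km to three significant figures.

From C = C₀·e^(−kt), t = ln(C₀/C)/k = ln(58.0/7.65)/0.52 = 2.026/0.52 = 3.896 d.
Distance = v·t = 0.88 m/s × 3.366e+05 s = 2.962e+05 m = 296.2 km.

296 km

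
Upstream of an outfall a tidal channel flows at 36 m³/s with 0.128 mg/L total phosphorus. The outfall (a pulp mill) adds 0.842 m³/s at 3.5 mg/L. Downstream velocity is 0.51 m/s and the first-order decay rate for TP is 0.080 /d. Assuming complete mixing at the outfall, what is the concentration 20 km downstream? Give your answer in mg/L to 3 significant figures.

After complete mixing, C₀ = (0.842·3.5 + 36·0.128) / 36.84 = 0.2051 mg/L.
Travel time t = 2e+04 m / 0.51 m/s = 3.922e+04 s = 0.4539 d.
C = 0.2051·exp(−0.080·0.4539) = 0.2051·0.9643 = 0.1978 mg/L.

0.198 mg/L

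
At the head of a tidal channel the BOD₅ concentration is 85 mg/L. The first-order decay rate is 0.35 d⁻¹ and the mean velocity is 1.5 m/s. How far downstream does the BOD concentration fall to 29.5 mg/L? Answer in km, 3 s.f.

From C = C₀·e^(−kt), t = ln(C₀/C)/k = ln(85/29.5)/0.35 = 1.058/0.35 = 3.024 d.
Distance = v·t = 1.5 m/s × 2.612e+05 s = 3.919e+05 m = 391.9 km.

392 km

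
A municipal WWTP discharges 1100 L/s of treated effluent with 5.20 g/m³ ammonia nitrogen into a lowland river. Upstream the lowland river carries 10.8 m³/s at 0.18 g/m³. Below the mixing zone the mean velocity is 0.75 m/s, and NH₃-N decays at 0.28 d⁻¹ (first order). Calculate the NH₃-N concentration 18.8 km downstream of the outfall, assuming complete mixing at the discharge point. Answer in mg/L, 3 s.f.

1100 L/s = 1.1 m³/s.
After complete mixing, C₀ = (1.1·5.2 + 10.8·0.18) / 11.9 = 0.644 mg/L.
Travel time t = 1.88e+04 m / 0.75 m/s = 2.507e+04 s = 0.2901 d.
C = 0.644·exp(−0.28·0.2901) = 0.644·0.922 = 0.5938 mg/L.

0.594 mg/L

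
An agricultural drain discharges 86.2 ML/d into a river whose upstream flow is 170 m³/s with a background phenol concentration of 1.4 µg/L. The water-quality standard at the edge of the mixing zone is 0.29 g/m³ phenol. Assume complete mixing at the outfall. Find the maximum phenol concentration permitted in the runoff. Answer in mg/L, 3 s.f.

86.2 ML/d = 0.9977 m³/s.
1.4 µg/L = 0.0014 mg/L.
Mass balance: 0.29·171 = 0.9977·Cₑ + 170·0.0014.
Cₑ = (49.59 − 0.238) / 0.9977 = 49.47 mg/L.

49.5 mg/L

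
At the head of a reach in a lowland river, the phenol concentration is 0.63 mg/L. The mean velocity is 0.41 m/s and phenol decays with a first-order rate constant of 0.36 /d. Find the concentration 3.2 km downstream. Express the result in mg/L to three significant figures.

0.610 mg/L

Travel time t = 3.2 km / 0.41 m/s = 3200/0.41 = 7805 s = 0.09033 d.
First-order decay: C = 0.63·exp(−0.36·0.09033) = 0.63·0.968 = 0.6098 mg/L.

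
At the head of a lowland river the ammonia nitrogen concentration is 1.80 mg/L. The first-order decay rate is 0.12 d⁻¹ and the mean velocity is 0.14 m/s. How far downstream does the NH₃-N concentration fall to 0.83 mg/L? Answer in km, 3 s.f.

78.0 km

From C = C₀·e^(−kt), t = ln(C₀/C)/k = ln(1.80/0.83)/0.12 = 0.7741/0.12 = 6.451 d.
Distance = v·t = 0.14 m/s × 5.574e+05 s = 7.803e+04 m = 78.03 km.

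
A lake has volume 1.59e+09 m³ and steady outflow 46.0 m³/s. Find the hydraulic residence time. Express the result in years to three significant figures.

1.10 yr

Q = 46.0 m³/s × 3.156e+07 s/yr = 1.452e+09 m³/yr.
Hydraulic residence time τ = V/Q = 1.59e+09/1.452e+09 = 1.095 yr.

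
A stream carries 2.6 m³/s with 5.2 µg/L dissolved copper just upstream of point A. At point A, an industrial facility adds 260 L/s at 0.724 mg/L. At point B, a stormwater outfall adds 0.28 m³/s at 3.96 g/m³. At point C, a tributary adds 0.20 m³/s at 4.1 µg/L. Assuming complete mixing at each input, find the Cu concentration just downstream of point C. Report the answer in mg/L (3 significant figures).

5.2 µg/L = 0.0052 mg/L.
260 L/s = 0.26 m³/s.
After input A: C = (2.6·0.0052 + 0.26·0.724) / 2.86 = 0.07055 mg/L.
After input B: C = (2.86·0.07055 + 0.28·3.96) / 3.14 = 0.4174 mg/L.
4.1 µg/L = 0.0041 mg/L.
After input C: C = (3.14·0.4174 + 0.2·0.0041) / 3.34 = 0.3926 mg/L.

0.393 mg/L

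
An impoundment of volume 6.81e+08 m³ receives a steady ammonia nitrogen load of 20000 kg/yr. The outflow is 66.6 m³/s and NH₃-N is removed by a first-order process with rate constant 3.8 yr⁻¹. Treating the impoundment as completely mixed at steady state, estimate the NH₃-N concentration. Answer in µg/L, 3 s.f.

4.26 µg/L

Outflow Q = 66.6 m³/s × 3.156e+07 s/yr = 2.102e+09 m³/yr.
Steady-state CSTR mass balance: W = Q·C + k·V·C, so C = W/(Q + kV).
Q + kV = 2.102e+09 + 3.8·6.81e+08 = 4.69e+09 m³/yr.
C = 20000/4.69e+09 = 4.265e-06 kg/m³ = 0.004265 mg/L = 4.265 µg/L.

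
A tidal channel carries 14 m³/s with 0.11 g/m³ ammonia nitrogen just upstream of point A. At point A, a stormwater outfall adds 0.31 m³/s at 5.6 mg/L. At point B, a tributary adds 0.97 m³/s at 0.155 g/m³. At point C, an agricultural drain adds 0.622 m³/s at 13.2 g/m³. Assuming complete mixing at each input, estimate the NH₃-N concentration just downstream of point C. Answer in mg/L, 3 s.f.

0.732 mg/L

After input A: C = (14·0.11 + 0.31·5.6) / 14.31 = 0.2289 mg/L.
After input B: C = (14.31·0.2289 + 0.97·0.155) / 15.28 = 0.2242 mg/L.
After input C: C = (15.28·0.2242 + 0.622·13.2) / 15.9 = 0.7318 mg/L.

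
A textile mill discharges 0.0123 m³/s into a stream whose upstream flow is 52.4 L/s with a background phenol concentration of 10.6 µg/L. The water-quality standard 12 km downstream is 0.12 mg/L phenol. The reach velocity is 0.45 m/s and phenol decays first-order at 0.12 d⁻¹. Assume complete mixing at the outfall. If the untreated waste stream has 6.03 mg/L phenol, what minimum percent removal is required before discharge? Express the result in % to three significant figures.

89.9 %

52.4 L/s = 0.0524 m³/s.
10.6 µg/L = 0.0106 mg/L.
Travel time to the compliance point: t = 1.2e+04/0.45 = 2.667e+04 s = 0.3086 d; decay factor exp(−0.12·0.3086) = 0.9636.
So the concentration just after mixing may be at most 0.12/0.9636 = 0.1245 mg/L.
Mass balance: 0.1245·0.0647 = 0.0123·Cₑ + 0.0524·0.0106.
Cₑ = (0.008057 − 0.0005554) / 0.0123 = 0.6099 mg/L.
Required removal = 1 − 0.6099/6.03 = 89.89 %.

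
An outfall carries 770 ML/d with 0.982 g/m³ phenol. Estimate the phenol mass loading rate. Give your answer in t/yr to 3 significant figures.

770 ML/d = 8.912 m³/s.
Mass flux = Q·C = 8.912 m³/s × 0.982 g/m³ = 8.752 g/s.
= 8.752 g/s × 31.56 = 276.2 t/yr.

276 t/yr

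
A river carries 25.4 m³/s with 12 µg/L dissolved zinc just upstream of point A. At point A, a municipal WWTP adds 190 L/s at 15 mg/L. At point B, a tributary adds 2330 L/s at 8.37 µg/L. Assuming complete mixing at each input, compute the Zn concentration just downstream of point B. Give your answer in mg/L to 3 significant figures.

12 µg/L = 0.012 mg/L.
190 L/s = 0.19 m³/s.
After input A: C = (25.4·0.012 + 0.19·15) / 25.59 = 0.1233 mg/L.
2330 L/s = 2.33 m³/s.
8.37 µg/L = 0.00837 mg/L.
After input B: C = (25.59·0.1233 + 2.33·0.00837) / 27.92 = 0.1137 mg/L.

0.114 mg/L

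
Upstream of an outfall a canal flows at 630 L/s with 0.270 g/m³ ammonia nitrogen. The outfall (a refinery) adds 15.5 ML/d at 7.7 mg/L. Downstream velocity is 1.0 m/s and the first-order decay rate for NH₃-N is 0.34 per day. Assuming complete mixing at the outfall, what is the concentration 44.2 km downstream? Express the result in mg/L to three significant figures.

15.5 ML/d = 0.1794 m³/s.
630 L/s = 0.63 m³/s.
After complete mixing, C₀ = (0.1794·7.7 + 0.63·0.27) / 0.8094 = 1.917 mg/L.
Travel time t = 4.42e+04 m / 1.0 m/s = 4.42e+04 s = 0.5116 d.
C = 1.917·exp(−0.34·0.5116) = 1.917·0.8404 = 1.611 mg/L.

1.61 mg/L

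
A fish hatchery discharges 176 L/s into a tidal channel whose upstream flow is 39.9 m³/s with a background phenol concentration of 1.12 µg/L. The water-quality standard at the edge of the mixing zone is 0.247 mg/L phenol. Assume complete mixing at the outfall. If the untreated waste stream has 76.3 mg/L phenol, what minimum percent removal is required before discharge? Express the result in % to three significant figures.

26.6 %

176 L/s = 0.176 m³/s.
1.12 µg/L = 0.00112 mg/L.
Mass balance: 0.247·40.08 = 0.176·Cₑ + 39.9·0.00112.
Cₑ = (9.899 − 0.04469) / 0.176 = 55.99 mg/L.
Required removal = 1 − 55.99/76.3 = 26.62 %.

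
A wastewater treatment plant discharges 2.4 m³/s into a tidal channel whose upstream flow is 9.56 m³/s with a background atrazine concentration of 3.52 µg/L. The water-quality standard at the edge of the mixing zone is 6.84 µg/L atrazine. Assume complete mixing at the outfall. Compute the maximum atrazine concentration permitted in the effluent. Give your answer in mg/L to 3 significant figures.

3.52 µg/L = 0.00352 mg/L.
6.84 µg/L = 0.00684 mg/L.
Mass balance: 0.00684·11.96 = 2.4·Cₑ + 9.56·0.00352.
Cₑ = (0.08181 − 0.03365) / 2.4 = 0.02006 mg/L.

0.0201 mg/L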